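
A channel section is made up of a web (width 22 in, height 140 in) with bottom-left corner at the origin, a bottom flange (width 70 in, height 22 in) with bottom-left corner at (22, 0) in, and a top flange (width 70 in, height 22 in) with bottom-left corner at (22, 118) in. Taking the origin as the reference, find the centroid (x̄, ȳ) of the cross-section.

Part | A | x̄ᵢ | ȳᵢ | A·x̄ᵢ | A·ȳᵢ
web | 3080.00 | 11.00 | 70.00 | 33880.00 | 215600.00
bottom flange | 1540.00 | 57.00 | 11.00 | 87780.00 | 16940.00
top flange | 1540.00 | 57.00 | 129.00 | 87780.00 | 198660.00
Σ | 6160.00 |  |  | 209440.00 | 431200.00
x̄ = 209440.00 / 6160.00 = 34.00 in
ȳ = 431200.00 / 6160.00 = 70.00 in

x̄ = 34.00 in, ȳ = 70.00 in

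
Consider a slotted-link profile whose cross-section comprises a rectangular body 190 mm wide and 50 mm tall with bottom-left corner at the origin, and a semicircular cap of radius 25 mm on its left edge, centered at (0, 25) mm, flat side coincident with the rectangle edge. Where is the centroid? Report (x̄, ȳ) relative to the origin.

rectangular body: A = 190 × 50 = 9500.00, centroid at (95.00, 25.00).
semicircular end: A = ½π·25² = 981.75, centroid at (-10.61, 25.00).
ΣA = 10481.75 mm², ΣAx̄ = 892083.33 mm³, ΣAȳ = 262043.69 mm³.
x̄ = 892083.33/10481.75 = 85.11 mm; ȳ = 262043.69/10481.75 = 25.00 mm.

x̄ = 85.11 mm, ȳ = 25.00 mm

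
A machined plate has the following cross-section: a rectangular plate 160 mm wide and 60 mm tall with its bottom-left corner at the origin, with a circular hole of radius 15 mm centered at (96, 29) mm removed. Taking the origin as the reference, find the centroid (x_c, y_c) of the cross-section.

x_c = 78.73 mm, y_c = 30.08 mm

plate: A = 160 × 60 = 9600.00, centroid at (80.00, 30.00).
hole: A = −π·15² = -706.86, centroid at (96.00, 29.00).
ΣA = 8893.14 mm², ΣAx_c = 700141.60 mm³, ΣAy_c = 267501.11 mm³.
x_c = 700141.60/8893.14 = 78.73 mm; y_c = 267501.11/8893.14 = 30.08 mm.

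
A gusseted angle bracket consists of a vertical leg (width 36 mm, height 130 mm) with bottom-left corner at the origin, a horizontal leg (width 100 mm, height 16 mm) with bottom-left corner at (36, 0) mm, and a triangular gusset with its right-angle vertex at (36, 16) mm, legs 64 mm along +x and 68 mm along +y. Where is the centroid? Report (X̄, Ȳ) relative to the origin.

Part | A | x̄ᵢ | ȳᵢ | A·x̄ᵢ | A·ȳᵢ
vertical leg | 4680.00 | 18.00 | 65.00 | 84240.00 | 304200.00
horizontal leg | 1600.00 | 86.00 | 8.00 | 137600.00 | 12800.00
gusset | 2176.00 | 57.33 | 38.67 | 124757.33 | 84138.67
Σ | 8456.00 |  |  | 346597.33 | 401138.67
X̄ = 346597.33 / 8456.00 = 40.99 mm
Ȳ = 401138.67 / 8456.00 = 47.44 mm

X̄ = 40.99 mm, Ȳ = 47.44 mm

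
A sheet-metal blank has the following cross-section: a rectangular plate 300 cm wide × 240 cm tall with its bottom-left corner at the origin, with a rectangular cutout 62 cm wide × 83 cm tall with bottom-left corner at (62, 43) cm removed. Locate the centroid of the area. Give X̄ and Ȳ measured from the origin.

Part | A | x̄ᵢ | ȳᵢ | A·x̄ᵢ | A·ȳᵢ
plate | 72000.00 | 150.00 | 120.00 | 10800000.00 | 8640000.00
hole | -5146.00 | 93.00 | 84.50 | -478578.00 | -434837.00
Σ | 66854.00 |  |  | 10321422.00 | 8205163.00
X̄ = 10321422.00 / 66854.00 = 154.39 cm
Ȳ = 8205163.00 / 66854.00 = 122.73 cm

X̄ = 154.39 cm, Ȳ = 122.73 cm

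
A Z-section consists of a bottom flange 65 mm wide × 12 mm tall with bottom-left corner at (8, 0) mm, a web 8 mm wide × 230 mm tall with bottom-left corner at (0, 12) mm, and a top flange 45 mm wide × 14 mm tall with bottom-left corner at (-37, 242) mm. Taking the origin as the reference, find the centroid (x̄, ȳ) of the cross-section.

x̄ = 9.17 mm, ȳ = 121.61 mm

bottom flange: A = 65 × 12 = 780.00, centroid at (40.50, 6.00).
web: A = 8 × 230 = 1840.00, centroid at (4.00, 127.00).
top flange: A = 45 × 14 = 630.00, centroid at (-14.50, 249.00).
ΣA = 3250.00 mm²
ΣAx̄ = (780.00)(40.50) + (1840.00)(4.00) + (630.00)(-14.50) = 29815.00 mm³
ΣAȳ = (780.00)(6.00) + (1840.00)(127.00) + (630.00)(249.00) = 395230.00 mm³
x̄ = 29815.00 / 3250.00 = 9.17 mm
ȳ = 395230.00 / 3250.00 = 121.61 mm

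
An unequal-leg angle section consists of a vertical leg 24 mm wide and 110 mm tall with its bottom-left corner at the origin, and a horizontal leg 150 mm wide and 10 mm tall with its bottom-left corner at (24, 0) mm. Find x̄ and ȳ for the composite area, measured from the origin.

Part | A | x̄ᵢ | ȳᵢ | A·x̄ᵢ | A·ȳᵢ
vertical leg | 2640.00 | 12.00 | 55.00 | 31680.00 | 145200.00
horizontal leg | 1500.00 | 99.00 | 5.00 | 148500.00 | 7500.00
Σ | 4140.00 |  |  | 180180.00 | 152700.00
x̄ = 180180.00 / 4140.00 = 43.52 mm
ȳ = 152700.00 / 4140.00 = 36.88 mm

x̄ = 43.52 mm, ȳ = 36.88 mm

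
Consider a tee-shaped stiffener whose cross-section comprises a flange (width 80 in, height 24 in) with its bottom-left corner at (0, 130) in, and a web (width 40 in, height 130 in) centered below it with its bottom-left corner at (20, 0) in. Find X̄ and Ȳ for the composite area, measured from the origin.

X̄ = 40.00 in, Ȳ = 85.76 in

Part | A | x̄ᵢ | ȳᵢ | A·x̄ᵢ | A·ȳᵢ
web | 5200.00 | 40.00 | 65.00 | 208000.00 | 338000.00
flange | 1920.00 | 40.00 | 142.00 | 76800.00 | 272640.00
Σ | 7120.00 |  |  | 284800.00 | 610640.00
X̄ = 284800.00 / 7120.00 = 40.00 in
Ȳ = 610640.00 / 7120.00 = 85.76 in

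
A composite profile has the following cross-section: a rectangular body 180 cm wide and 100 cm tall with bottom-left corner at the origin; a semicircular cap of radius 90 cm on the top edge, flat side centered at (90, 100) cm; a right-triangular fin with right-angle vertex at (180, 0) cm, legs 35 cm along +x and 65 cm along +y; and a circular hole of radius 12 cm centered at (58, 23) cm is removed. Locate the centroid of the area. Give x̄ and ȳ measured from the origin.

rectangular body: A = 180 × 100 = 18000.00, centroid at (90.00, 50.00).
semicircular top: A = ½π·90² = 12723.45, centroid at (90.00, 138.20).
triangular fin: A = ½·35·65 = 1137.50, centroid at (191.67, 21.67).
hole: A = −π·12² = -452.39, centroid at (58.00, 23.00).
ΣA = 31408.56 cm²
ΣAx̄ = (18000.00)(90.00) + (12723.45)(90.00) + (1137.50)(191.67) + (-452.39)(58.00) = 2956892.77 cm³
ΣAȳ = (18000.00)(50.00) + (12723.45)(138.20) + (1137.50)(21.67) + (-452.39)(23.00) = 2672585.90 cm³
x̄ = 2956892.77 / 31408.56 = 94.14 cm
ȳ = 2672585.90 / 31408.56 = 85.09 cm

x̄ = 94.14 cm, ȳ = 85.09 cm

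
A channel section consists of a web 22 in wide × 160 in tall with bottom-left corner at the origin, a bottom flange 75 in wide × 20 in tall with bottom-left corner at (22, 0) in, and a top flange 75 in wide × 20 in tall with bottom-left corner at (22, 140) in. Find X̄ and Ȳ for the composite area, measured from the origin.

X̄ = 33.32 in, Ȳ = 80.00 in

Part | A | x̄ᵢ | ȳᵢ | A·x̄ᵢ | A·ȳᵢ
web | 3520.00 | 11.00 | 80.00 | 38720.00 | 281600.00
bottom flange | 1500.00 | 59.50 | 10.00 | 89250.00 | 15000.00
top flange | 1500.00 | 59.50 | 150.00 | 89250.00 | 225000.00
Σ | 6520.00 |  |  | 217220.00 | 521600.00
X̄ = 217220.00 / 6520.00 = 33.32 in
Ȳ = 521600.00 / 6520.00 = 80.00 in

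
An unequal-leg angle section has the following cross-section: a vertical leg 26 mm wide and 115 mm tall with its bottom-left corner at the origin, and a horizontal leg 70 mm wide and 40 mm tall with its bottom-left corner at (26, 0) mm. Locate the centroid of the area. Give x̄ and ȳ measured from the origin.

x̄ = 36.21 mm, ȳ = 39.37 mm

vertical leg: A = 26 × 115 = 2990.00, centroid at (13.00, 57.50).
horizontal leg: A = 70 × 40 = 2800.00, centroid at (61.00, 20.00).
ΣA = 5790.00 mm²
ΣAx̄ = (2990.00)(13.00) + (2800.00)(61.00) = 209670.00 mm³
ΣAȳ = (2990.00)(57.50) + (2800.00)(20.00) = 227925.00 mm³
x̄ = 209670.00 / 5790.00 = 36.21 mm
ȳ = 227925.00 / 5790.00 = 39.37 mm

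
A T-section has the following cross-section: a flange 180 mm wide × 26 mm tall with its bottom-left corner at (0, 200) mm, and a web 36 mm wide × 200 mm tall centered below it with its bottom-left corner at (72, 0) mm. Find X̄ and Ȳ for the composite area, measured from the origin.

web: A = 36 × 200 = 7200.00, centroid at (90.00, 100.00).
flange: A = 180 × 26 = 4680.00, centroid at (90.00, 213.00).
ΣA = 11880.00 mm², ΣAX̄ = 1069200.00 mm³, ΣAȲ = 1716840.00 mm³.
X̄ = 1069200.00/11880.00 = 90.00 mm; Ȳ = 1716840.00/11880.00 = 144.52 mm.

X̄ = 90.00 mm, Ȳ = 144.52 mm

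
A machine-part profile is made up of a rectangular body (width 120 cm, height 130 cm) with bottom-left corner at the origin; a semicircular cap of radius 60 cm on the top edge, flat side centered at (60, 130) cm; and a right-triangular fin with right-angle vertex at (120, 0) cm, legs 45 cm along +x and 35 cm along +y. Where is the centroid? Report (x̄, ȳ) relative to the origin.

rectangular body: A = 120 × 130 = 15600.00, centroid at (60.00, 65.00).
semicircular top: A = ½π·60² = 5654.87, centroid at (60.00, 155.46).
triangular fin: A = ½·45·35 = 787.50, centroid at (135.00, 11.67).
ΣA = 22042.37 cm²
ΣAx̄ = (15600.00)(60.00) + (5654.87)(60.00) + (787.50)(135.00) = 1381604.51 cm³
ΣAȳ = (15600.00)(65.00) + (5654.87)(155.46) + (787.50)(11.67) = 1902320.18 cm³
x̄ = 1381604.51 / 22042.37 = 62.68 cm
ȳ = 1902320.18 / 22042.37 = 86.30 cm

x̄ = 62.68 cm, ȳ = 86.30 cm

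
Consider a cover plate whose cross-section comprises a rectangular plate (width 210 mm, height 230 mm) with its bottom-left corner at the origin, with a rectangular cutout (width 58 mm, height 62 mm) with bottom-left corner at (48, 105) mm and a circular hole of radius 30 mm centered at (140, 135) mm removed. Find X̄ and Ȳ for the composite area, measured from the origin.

X̄ = 105.04 mm, Ȳ = 111.85 mm

plate: A = 210 × 230 = 48300.00, centroid at (105.00, 115.00).
hole 1: A = −(58 × 62) = -3596.00, centroid at (77.00, 136.00).
hole 2: A = −π·30² = -2827.43, centroid at (140.00, 135.00).
ΣA = 41876.57 mm²
ΣAX̄ = (48300.00)(105.00) + (-3596.00)(77.00) + (-2827.43)(140.00) = 4398767.33 mm³
ΣAȲ = (48300.00)(115.00) + (-3596.00)(136.00) + (-2827.43)(135.00) = 4683740.49 mm³
X̄ = 4398767.33 / 41876.57 = 105.04 mm
Ȳ = 4683740.49 / 41876.57 = 111.85 mm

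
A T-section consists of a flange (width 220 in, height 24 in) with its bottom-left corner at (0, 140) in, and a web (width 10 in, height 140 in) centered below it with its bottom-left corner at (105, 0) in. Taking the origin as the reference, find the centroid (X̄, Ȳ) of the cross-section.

web: A = 10 × 140 = 1400.00, centroid at (110.00, 70.00).
flange: A = 220 × 24 = 5280.00, centroid at (110.00, 152.00).
ΣA = 6680.00 in², ΣAX̄ = 734800.00 in³, ΣAȲ = 900560.00 in³.
X̄ = 734800.00/6680.00 = 110.00 in; Ȳ = 900560.00/6680.00 = 134.81 in.

X̄ = 110.00 in, Ȳ = 134.81 in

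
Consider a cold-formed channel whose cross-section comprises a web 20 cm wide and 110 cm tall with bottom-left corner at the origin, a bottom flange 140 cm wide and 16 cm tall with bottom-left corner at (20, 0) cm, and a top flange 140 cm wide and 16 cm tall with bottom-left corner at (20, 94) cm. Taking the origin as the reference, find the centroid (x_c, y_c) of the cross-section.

x_c = 63.65 cm, y_c = 55.00 cm

Part | A | x̄ᵢ | ȳᵢ | A·x̄ᵢ | A·ȳᵢ
web | 2200.00 | 10.00 | 55.00 | 22000.00 | 121000.00
bottom flange | 2240.00 | 90.00 | 8.00 | 201600.00 | 17920.00
top flange | 2240.00 | 90.00 | 102.00 | 201600.00 | 228480.00
Σ | 6680.00 |  |  | 425200.00 | 367400.00
x_c = 425200.00 / 6680.00 = 63.65 cm
y_c = 367400.00 / 6680.00 = 55.00 cm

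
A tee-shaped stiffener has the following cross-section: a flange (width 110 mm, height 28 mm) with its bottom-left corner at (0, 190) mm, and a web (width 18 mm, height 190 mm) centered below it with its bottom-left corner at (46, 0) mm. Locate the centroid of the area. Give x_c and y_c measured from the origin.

x_c = 55.00 mm, y_c = 146.65 mm

web: A = 18 × 190 = 3420.00, centroid at (55.00, 95.00).
flange: A = 110 × 28 = 3080.00, centroid at (55.00, 204.00).
ΣA = 6500.00 mm², ΣAx_c = 357500.00 mm³, ΣAy_c = 953220.00 mm³.
x_c = 357500.00/6500.00 = 55.00 mm; y_c = 953220.00/6500.00 = 146.65 mm.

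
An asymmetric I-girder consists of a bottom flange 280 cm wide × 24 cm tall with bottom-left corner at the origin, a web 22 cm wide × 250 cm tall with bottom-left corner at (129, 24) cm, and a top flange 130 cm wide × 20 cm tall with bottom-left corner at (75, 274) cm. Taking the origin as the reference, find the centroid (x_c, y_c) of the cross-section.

bottom flange: A = 280 × 24 = 6720.00, centroid at (140.00, 12.00).
web: A = 22 × 250 = 5500.00, centroid at (140.00, 149.00).
top flange: A = 130 × 20 = 2600.00, centroid at (140.00, 284.00).
ΣA = 14820.00 cm², ΣAx_c = 2074800.00 cm³, ΣAy_c = 1638540.00 cm³.
x_c = 2074800.00/14820.00 = 140.00 cm; y_c = 1638540.00/14820.00 = 110.56 cm.

x_c = 140.00 cm, y_c = 110.56 cm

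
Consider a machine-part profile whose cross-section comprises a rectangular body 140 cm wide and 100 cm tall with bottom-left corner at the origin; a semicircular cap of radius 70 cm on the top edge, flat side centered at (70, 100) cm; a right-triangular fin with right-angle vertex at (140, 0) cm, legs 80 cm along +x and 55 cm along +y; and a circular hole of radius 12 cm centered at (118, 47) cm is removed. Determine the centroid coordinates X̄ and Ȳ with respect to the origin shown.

Part | A | x̄ᵢ | ȳᵢ | A·x̄ᵢ | A·ȳᵢ
rectangular body | 14000.00 | 70.00 | 50.00 | 980000.00 | 700000.00
semicircular top | 7696.90 | 70.00 | 129.71 | 538783.14 | 998356.87
triangular fin | 2200.00 | 166.67 | 18.33 | 366666.67 | 40333.33
hole | -452.39 | 118.00 | 47.00 | -53381.94 | -21262.30
Σ | 23444.51 |  |  | 1832067.86 | 1717427.90
X̄ = 1832067.86 / 23444.51 = 78.14 cm
Ȳ = 1717427.90 / 23444.51 = 73.26 cm

X̄ = 78.14 cm, Ȳ = 73.26 cm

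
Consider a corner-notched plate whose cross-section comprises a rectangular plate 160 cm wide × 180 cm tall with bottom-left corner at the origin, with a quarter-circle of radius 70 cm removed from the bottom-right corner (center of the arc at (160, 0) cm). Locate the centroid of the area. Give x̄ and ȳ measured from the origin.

Part | A | x̄ᵢ | ȳᵢ | A·x̄ᵢ | A·ȳᵢ
plate | 28800.00 | 80.00 | 90.00 | 2304000.00 | 2592000.00
removed quarter-circle | -3848.45 | 130.29 | 29.71 | -501418.83 | -114333.33
Σ | 24951.55 |  |  | 1802581.17 | 2477666.67
x̄ = 1802581.17 / 24951.55 = 72.24 cm
ȳ = 2477666.67 / 24951.55 = 99.30 cm

x̄ = 72.24 cm, ȳ = 99.30 cm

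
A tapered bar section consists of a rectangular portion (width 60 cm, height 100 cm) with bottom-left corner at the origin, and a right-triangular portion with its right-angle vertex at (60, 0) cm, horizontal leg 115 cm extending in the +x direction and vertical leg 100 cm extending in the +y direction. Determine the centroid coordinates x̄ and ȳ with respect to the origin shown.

Part | A | x̄ᵢ | ȳᵢ | A·x̄ᵢ | A·ȳᵢ
rectangular portion | 6000.00 | 30.00 | 50.00 | 180000.00 | 300000.00
triangular portion | 5750.00 | 98.33 | 33.33 | 565416.67 | 191666.67
Σ | 11750.00 |  |  | 745416.67 | 491666.67
x̄ = 745416.67 / 11750.00 = 63.44 cm
ȳ = 491666.67 / 11750.00 = 41.84 cm

x̄ = 63.44 cm, ȳ = 41.84 cm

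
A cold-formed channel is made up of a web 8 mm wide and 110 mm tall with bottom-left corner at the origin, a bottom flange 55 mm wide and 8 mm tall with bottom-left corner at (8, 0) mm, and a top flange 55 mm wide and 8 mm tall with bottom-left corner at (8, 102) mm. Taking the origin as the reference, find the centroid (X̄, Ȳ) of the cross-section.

X̄ = 19.75 mm, Ȳ = 55.00 mm

web: A = 8 × 110 = 880.00, centroid at (4.00, 55.00).
bottom flange: A = 55 × 8 = 440.00, centroid at (35.50, 4.00).
top flange: A = 55 × 8 = 440.00, centroid at (35.50, 106.00).
ΣA = 1760.00 mm²
ΣAX̄ = (880.00)(4.00) + (440.00)(35.50) + (440.00)(35.50) = 34760.00 mm³
ΣAȲ = (880.00)(55.00) + (440.00)(4.00) + (440.00)(106.00) = 96800.00 mm³
X̄ = 34760.00 / 1760.00 = 19.75 mm
Ȳ = 96800.00 / 1760.00 = 55.00 mm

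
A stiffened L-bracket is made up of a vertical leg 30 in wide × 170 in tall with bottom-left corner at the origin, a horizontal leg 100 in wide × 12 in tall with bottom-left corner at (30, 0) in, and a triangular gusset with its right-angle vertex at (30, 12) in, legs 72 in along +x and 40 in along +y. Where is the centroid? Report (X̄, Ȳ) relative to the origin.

vertical leg: A = 30 × 170 = 5100.00, centroid at (15.00, 85.00).
horizontal leg: A = 100 × 12 = 1200.00, centroid at (80.00, 6.00).
gusset: A = ½·72·40 = 1440.00, centroid at (54.00, 25.33).
ΣA = 7740.00 in²
ΣAX̄ = (5100.00)(15.00) + (1200.00)(80.00) + (1440.00)(54.00) = 250260.00 in³
ΣAȲ = (5100.00)(85.00) + (1200.00)(6.00) + (1440.00)(25.33) = 477180.00 in³
X̄ = 250260.00 / 7740.00 = 32.33 in
Ȳ = 477180.00 / 7740.00 = 61.65 in

X̄ = 32.33 in, Ȳ = 61.65 in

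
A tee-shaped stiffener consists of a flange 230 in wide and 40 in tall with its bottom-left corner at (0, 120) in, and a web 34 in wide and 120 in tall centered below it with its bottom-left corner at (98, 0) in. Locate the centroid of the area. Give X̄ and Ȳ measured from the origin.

web: A = 34 × 120 = 4080.00, centroid at (115.00, 60.00).
flange: A = 230 × 40 = 9200.00, centroid at (115.00, 140.00).
ΣA = 13280.00 in², ΣAX̄ = 1527200.00 in³, ΣAȲ = 1532800.00 in³.
X̄ = 1527200.00/13280.00 = 115.00 in; Ȳ = 1532800.00/13280.00 = 115.42 in.

X̄ = 115.00 in, Ȳ = 115.42 in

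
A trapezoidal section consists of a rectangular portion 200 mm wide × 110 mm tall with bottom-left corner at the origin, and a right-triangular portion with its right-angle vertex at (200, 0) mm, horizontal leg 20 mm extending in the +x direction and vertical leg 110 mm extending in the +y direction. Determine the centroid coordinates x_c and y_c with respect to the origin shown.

x_c = 105.08 mm, y_c = 54.13 mm

rectangular portion: A = 200 × 110 = 22000.00, centroid at (100.00, 55.00).
triangular portion: A = ½·20·110 = 1100.00, centroid at (206.67, 36.67).
ΣA = 23100.00 mm², ΣAx_c = 2427333.33 mm³, ΣAy_c = 1250333.33 mm³.
x_c = 2427333.33/23100.00 = 105.08 mm; y_c = 1250333.33/23100.00 = 54.13 mm.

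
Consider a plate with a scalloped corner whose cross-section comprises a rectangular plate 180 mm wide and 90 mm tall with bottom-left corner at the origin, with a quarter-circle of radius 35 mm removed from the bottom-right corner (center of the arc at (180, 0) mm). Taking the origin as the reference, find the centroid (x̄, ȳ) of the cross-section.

x̄ = 85.26 mm, ȳ = 46.90 mm

plate: A = 180 × 90 = 16200.00, centroid at (90.00, 45.00).
removed quarter-circle: A = −¼π·35² = -962.11, centroid at (165.15, 14.85).
ΣA = 15237.89 mm²
ΣAx̄ = (16200.00)(90.00) + (-962.11)(165.15) = 1299111.37 mm³
ΣAȳ = (16200.00)(45.00) + (-962.11)(14.85) = 714708.33 mm³
x̄ = 1299111.37 / 15237.89 = 85.26 mm
ȳ = 714708.33 / 15237.89 = 46.90 mm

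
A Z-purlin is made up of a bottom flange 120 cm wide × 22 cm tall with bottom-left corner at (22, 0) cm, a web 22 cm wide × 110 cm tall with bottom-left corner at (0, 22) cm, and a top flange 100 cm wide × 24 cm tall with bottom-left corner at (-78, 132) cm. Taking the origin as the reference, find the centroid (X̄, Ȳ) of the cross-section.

X̄ = 23.58 cm, Ȳ = 75.20 cm

Part | A | x̄ᵢ | ȳᵢ | A·x̄ᵢ | A·ȳᵢ
bottom flange | 2640.00 | 82.00 | 11.00 | 216480.00 | 29040.00
web | 2420.00 | 11.00 | 77.00 | 26620.00 | 186340.00
top flange | 2400.00 | -28.00 | 144.00 | -67200.00 | 345600.00
Σ | 7460.00 |  |  | 175900.00 | 560980.00
X̄ = 175900.00 / 7460.00 = 23.58 cm
Ȳ = 560980.00 / 7460.00 = 75.20 cm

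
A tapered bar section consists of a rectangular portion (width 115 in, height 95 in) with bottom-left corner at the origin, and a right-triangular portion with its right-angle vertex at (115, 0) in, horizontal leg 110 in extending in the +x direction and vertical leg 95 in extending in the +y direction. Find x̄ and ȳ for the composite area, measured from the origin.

x̄ = 87.97 in, ȳ = 42.38 in

rectangular portion: A = 115 × 95 = 10925.00, centroid at (57.50, 47.50).
triangular portion: A = ½·110·95 = 5225.00, centroid at (151.67, 31.67).
ΣA = 16150.00 in², ΣAx̄ = 1420645.83 in³, ΣAȳ = 684395.83 in³.
x̄ = 1420645.83/16150.00 = 87.97 in; ȳ = 684395.83/16150.00 = 42.38 in.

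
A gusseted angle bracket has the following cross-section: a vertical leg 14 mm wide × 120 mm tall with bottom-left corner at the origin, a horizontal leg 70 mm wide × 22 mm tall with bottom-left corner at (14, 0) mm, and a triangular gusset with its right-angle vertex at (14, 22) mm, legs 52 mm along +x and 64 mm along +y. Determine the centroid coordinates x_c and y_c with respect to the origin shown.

Part | A | x̄ᵢ | ȳᵢ | A·x̄ᵢ | A·ȳᵢ
vertical leg | 1680.00 | 7.00 | 60.00 | 11760.00 | 100800.00
horizontal leg | 1540.00 | 49.00 | 11.00 | 75460.00 | 16940.00
gusset | 1664.00 | 31.33 | 43.33 | 52138.67 | 72106.67
Σ | 4884.00 |  |  | 139358.67 | 189846.67
x_c = 139358.67 / 4884.00 = 28.53 mm
y_c = 189846.67 / 4884.00 = 38.87 mm

x_c = 28.53 mm, y_c = 38.87 mm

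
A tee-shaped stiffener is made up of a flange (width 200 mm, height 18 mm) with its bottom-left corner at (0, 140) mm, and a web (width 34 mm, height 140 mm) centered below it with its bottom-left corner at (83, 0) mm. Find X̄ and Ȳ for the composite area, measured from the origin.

web: A = 34 × 140 = 4760.00, centroid at (100.00, 70.00).
flange: A = 200 × 18 = 3600.00, centroid at (100.00, 149.00).
ΣA = 8360.00 mm², ΣAX̄ = 836000.00 mm³, ΣAȲ = 869600.00 mm³.
X̄ = 836000.00/8360.00 = 100.00 mm; Ȳ = 869600.00/8360.00 = 104.02 mm.

X̄ = 100.00 mm, Ȳ = 104.02 mm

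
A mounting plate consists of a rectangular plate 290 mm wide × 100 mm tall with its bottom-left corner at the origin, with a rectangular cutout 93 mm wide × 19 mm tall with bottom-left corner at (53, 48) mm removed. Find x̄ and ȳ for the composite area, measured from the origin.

plate: A = 290 × 100 = 29000.00, centroid at (145.00, 50.00).
hole: A = −(93 × 19) = -1767.00, centroid at (99.50, 57.50).
ΣA = 27233.00 mm²
ΣAx̄ = (29000.00)(145.00) + (-1767.00)(99.50) = 4029183.50 mm³
ΣAȳ = (29000.00)(50.00) + (-1767.00)(57.50) = 1348397.50 mm³
x̄ = 4029183.50 / 27233.00 = 147.95 mm
ȳ = 1348397.50 / 27233.00 = 49.51 mm

x̄ = 147.95 mm, ȳ = 49.51 mm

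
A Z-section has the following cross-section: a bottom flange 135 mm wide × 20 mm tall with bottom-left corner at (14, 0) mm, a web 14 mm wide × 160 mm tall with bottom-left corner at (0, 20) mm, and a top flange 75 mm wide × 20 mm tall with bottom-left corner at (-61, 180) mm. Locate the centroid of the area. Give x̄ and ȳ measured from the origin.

bottom flange: A = 135 × 20 = 2700.00, centroid at (81.50, 10.00).
web: A = 14 × 160 = 2240.00, centroid at (7.00, 100.00).
top flange: A = 75 × 20 = 1500.00, centroid at (-23.50, 190.00).
ΣA = 6440.00 mm²
ΣAx̄ = (2700.00)(81.50) + (2240.00)(7.00) + (1500.00)(-23.50) = 200480.00 mm³
ΣAȳ = (2700.00)(10.00) + (2240.00)(100.00) + (1500.00)(190.00) = 536000.00 mm³
x̄ = 200480.00 / 6440.00 = 31.13 mm
ȳ = 536000.00 / 6440.00 = 83.23 mm

x̄ = 31.13 mm, ȳ = 83.23 mm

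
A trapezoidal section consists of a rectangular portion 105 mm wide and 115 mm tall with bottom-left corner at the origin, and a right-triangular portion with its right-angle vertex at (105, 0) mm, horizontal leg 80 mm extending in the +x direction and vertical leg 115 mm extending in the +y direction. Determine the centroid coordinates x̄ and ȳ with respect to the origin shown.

rectangular portion: A = 105 × 115 = 12075.00, centroid at (52.50, 57.50).
triangular portion: A = ½·80·115 = 4600.00, centroid at (131.67, 38.33).
ΣA = 16675.00 mm², ΣAx̄ = 1239604.17 mm³, ΣAȳ = 870645.83 mm³.
x̄ = 1239604.17/16675.00 = 74.34 mm; ȳ = 870645.83/16675.00 = 52.21 mm.

x̄ = 74.34 mm, ȳ = 52.21 mm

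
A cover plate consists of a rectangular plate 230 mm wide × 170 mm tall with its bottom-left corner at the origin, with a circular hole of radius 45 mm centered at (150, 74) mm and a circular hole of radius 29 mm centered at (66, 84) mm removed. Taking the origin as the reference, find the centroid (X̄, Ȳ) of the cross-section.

X̄ = 111.90 mm, Ȳ = 87.41 mm

Part | A | x̄ᵢ | ȳᵢ | A·x̄ᵢ | A·ȳᵢ
plate | 39100.00 | 115.00 | 85.00 | 4496500.00 | 3323500.00
hole 1 | -6361.73 | 150.00 | 74.00 | -954258.77 | -470767.66
hole 2 | -2642.08 | 66.00 | 84.00 | -174377.24 | -221934.67
Σ | 30096.20 |  |  | 3367863.99 | 2630797.67
X̄ = 3367863.99 / 30096.20 = 111.90 mm
Ȳ = 2630797.67 / 30096.20 = 87.41 mm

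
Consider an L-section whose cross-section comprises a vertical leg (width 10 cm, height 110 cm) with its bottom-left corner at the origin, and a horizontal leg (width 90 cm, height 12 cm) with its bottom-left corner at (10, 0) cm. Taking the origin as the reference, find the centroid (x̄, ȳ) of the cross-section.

Part | A | x̄ᵢ | ȳᵢ | A·x̄ᵢ | A·ȳᵢ
vertical leg | 1100.00 | 5.00 | 55.00 | 5500.00 | 60500.00
horizontal leg | 1080.00 | 55.00 | 6.00 | 59400.00 | 6480.00
Σ | 2180.00 |  |  | 64900.00 | 66980.00
x̄ = 64900.00 / 2180.00 = 29.77 cm
ȳ = 66980.00 / 2180.00 = 30.72 cm

x̄ = 29.77 cm, ȳ = 30.72 cm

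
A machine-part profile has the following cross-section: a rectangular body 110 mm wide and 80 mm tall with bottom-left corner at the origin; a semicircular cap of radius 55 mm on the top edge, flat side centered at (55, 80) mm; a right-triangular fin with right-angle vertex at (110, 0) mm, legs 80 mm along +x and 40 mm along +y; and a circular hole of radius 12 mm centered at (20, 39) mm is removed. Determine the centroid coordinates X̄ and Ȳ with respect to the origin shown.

X̄ = 64.97 mm, Ȳ = 57.60 mm

Part | A | x̄ᵢ | ȳᵢ | A·x̄ᵢ | A·ȳᵢ
rectangular body | 8800.00 | 55.00 | 40.00 | 484000.00 | 352000.00
semicircular top | 4751.66 | 55.00 | 103.34 | 261341.24 | 491049.38
triangular fin | 1600.00 | 136.67 | 13.33 | 218666.67 | 21333.33
hole | -452.39 | 20.00 | 39.00 | -9047.79 | -17643.18
Σ | 14699.27 |  |  | 954960.12 | 846739.53
X̄ = 954960.12 / 14699.27 = 64.97 mm
Ȳ = 846739.53 / 14699.27 = 57.60 mm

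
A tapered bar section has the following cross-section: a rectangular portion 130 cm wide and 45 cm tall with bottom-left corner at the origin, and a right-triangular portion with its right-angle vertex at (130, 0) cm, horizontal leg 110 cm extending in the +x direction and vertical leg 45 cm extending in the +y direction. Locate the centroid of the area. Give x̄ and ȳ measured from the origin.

rectangular portion: A = 130 × 45 = 5850.00, centroid at (65.00, 22.50).
triangular portion: A = ½·110·45 = 2475.00, centroid at (166.67, 15.00).
ΣA = 8325.00 cm², ΣAx̄ = 792750.00 cm³, ΣAȳ = 168750.00 cm³.
x̄ = 792750.00/8325.00 = 95.23 cm; ȳ = 168750.00/8325.00 = 20.27 cm.

x̄ = 95.23 cm, ȳ = 20.27 cm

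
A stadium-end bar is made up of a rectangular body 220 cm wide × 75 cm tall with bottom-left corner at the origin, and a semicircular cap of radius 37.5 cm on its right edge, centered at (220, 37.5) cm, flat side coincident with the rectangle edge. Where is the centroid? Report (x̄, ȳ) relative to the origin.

x̄ = 124.87 cm, ȳ = 37.50 cm

rectangular body: A = 220 × 75 = 16500.00, centroid at (110.00, 37.50).
semicircular end: A = ½π·37.5² = 2208.93, centroid at (235.92, 37.50).
ΣA = 18708.93 cm², ΣAx̄ = 2336121.36 cm³, ΣAȳ = 701584.96 cm³.
x̄ = 2336121.36/18708.93 = 124.87 cm; ȳ = 701584.96/18708.93 = 37.50 cm.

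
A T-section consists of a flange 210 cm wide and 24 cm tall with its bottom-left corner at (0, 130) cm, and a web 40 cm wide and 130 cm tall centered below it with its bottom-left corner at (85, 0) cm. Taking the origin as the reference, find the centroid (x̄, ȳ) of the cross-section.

Part | A | x̄ᵢ | ȳᵢ | A·x̄ᵢ | A·ȳᵢ
web | 5200.00 | 105.00 | 65.00 | 546000.00 | 338000.00
flange | 5040.00 | 105.00 | 142.00 | 529200.00 | 715680.00
Σ | 10240.00 |  |  | 1075200.00 | 1053680.00
x̄ = 1075200.00 / 10240.00 = 105.00 cm
ȳ = 1053680.00 / 10240.00 = 102.90 cm

x̄ = 105.00 cm, ȳ = 102.90 cm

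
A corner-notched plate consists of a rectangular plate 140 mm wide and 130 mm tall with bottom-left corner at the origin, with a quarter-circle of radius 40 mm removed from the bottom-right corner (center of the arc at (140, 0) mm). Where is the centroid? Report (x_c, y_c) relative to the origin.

x_c = 66.07 mm, y_c = 68.56 mm

plate: A = 140 × 130 = 18200.00, centroid at (70.00, 65.00).
removed quarter-circle: A = −¼π·40² = -1256.64, centroid at (123.02, 16.98).
ΣA = 16943.36 mm²
ΣAx_c = (18200.00)(70.00) + (-1256.64)(123.02) = 1119404.14 mm³
ΣAy_c = (18200.00)(65.00) + (-1256.64)(16.98) = 1161666.67 mm³
x_c = 1119404.14 / 16943.36 = 66.07 mm
y_c = 1161666.67 / 16943.36 = 68.56 mm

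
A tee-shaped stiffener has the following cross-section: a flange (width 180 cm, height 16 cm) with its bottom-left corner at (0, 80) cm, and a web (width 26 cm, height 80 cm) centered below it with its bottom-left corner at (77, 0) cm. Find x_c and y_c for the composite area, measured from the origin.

x_c = 90.00 cm, y_c = 67.87 cm

web: A = 26 × 80 = 2080.00, centroid at (90.00, 40.00).
flange: A = 180 × 16 = 2880.00, centroid at (90.00, 88.00).
ΣA = 4960.00 cm²
ΣAx_c = (2080.00)(90.00) + (2880.00)(90.00) = 446400.00 cm³
ΣAy_c = (2080.00)(40.00) + (2880.00)(88.00) = 336640.00 cm³
x_c = 446400.00 / 4960.00 = 90.00 cm
y_c = 336640.00 / 4960.00 = 67.87 cm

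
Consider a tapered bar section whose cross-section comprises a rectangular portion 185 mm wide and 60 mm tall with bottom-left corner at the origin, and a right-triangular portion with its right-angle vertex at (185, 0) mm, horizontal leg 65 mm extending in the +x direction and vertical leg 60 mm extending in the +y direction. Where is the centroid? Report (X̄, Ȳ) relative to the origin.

Part | A | x̄ᵢ | ȳᵢ | A·x̄ᵢ | A·ȳᵢ
rectangular portion | 11100.00 | 92.50 | 30.00 | 1026750.00 | 333000.00
triangular portion | 1950.00 | 206.67 | 20.00 | 403000.00 | 39000.00
Σ | 13050.00 |  |  | 1429750.00 | 372000.00
X̄ = 1429750.00 / 13050.00 = 109.56 mm
Ȳ = 372000.00 / 13050.00 = 28.51 mm

X̄ = 109.56 mm, Ȳ = 28.51 mm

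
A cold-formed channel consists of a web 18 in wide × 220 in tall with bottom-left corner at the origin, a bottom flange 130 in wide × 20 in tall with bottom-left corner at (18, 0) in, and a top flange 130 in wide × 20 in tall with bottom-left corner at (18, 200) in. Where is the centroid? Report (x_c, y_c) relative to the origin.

Part | A | x̄ᵢ | ȳᵢ | A·x̄ᵢ | A·ȳᵢ
web | 3960.00 | 9.00 | 110.00 | 35640.00 | 435600.00
bottom flange | 2600.00 | 83.00 | 10.00 | 215800.00 | 26000.00
top flange | 2600.00 | 83.00 | 210.00 | 215800.00 | 546000.00
Σ | 9160.00 |  |  | 467240.00 | 1007600.00
x_c = 467240.00 / 9160.00 = 51.01 in
y_c = 1007600.00 / 9160.00 = 110.00 in

x_c = 51.01 in, y_c = 110.00 in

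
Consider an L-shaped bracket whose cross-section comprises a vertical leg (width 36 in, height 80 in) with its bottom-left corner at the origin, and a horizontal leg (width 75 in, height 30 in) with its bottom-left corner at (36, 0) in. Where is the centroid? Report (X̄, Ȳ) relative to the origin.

X̄ = 42.34 in, Ȳ = 29.04 in

vertical leg: A = 36 × 80 = 2880.00, centroid at (18.00, 40.00).
horizontal leg: A = 75 × 30 = 2250.00, centroid at (73.50, 15.00).
ΣA = 5130.00 in²
ΣAX̄ = (2880.00)(18.00) + (2250.00)(73.50) = 217215.00 in³
ΣAȲ = (2880.00)(40.00) + (2250.00)(15.00) = 148950.00 in³
X̄ = 217215.00 / 5130.00 = 42.34 in
Ȳ = 148950.00 / 5130.00 = 29.04 in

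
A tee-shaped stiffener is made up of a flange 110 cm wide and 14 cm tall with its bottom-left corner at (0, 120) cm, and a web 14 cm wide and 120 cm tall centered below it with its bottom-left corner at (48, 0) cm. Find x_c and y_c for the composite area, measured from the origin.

x_c = 55.00 cm, y_c = 92.04 cm

web: A = 14 × 120 = 1680.00, centroid at (55.00, 60.00).
flange: A = 110 × 14 = 1540.00, centroid at (55.00, 127.00).
ΣA = 3220.00 cm², ΣAx_c = 177100.00 cm³, ΣAy_c = 296380.00 cm³.
x_c = 177100.00/3220.00 = 55.00 cm; y_c = 296380.00/3220.00 = 92.04 cm.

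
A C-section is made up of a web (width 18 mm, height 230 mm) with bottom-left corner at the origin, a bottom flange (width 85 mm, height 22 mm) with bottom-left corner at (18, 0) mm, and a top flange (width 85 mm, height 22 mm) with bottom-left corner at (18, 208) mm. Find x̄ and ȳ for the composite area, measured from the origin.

web: A = 18 × 230 = 4140.00, centroid at (9.00, 115.00).
bottom flange: A = 85 × 22 = 1870.00, centroid at (60.50, 11.00).
top flange: A = 85 × 22 = 1870.00, centroid at (60.50, 219.00).
ΣA = 7880.00 mm², ΣAx̄ = 263530.00 mm³, ΣAȳ = 906200.00 mm³.
x̄ = 263530.00/7880.00 = 33.44 mm; ȳ = 906200.00/7880.00 = 115.00 mm.

x̄ = 33.44 mm, ȳ = 115.00 mm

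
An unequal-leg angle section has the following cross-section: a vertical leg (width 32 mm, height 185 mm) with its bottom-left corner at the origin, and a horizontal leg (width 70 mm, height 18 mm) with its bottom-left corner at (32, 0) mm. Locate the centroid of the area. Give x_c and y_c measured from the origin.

x_c = 24.95 mm, y_c = 77.85 mm

Part | A | x̄ᵢ | ȳᵢ | A·x̄ᵢ | A·ȳᵢ
vertical leg | 5920.00 | 16.00 | 92.50 | 94720.00 | 547600.00
horizontal leg | 1260.00 | 67.00 | 9.00 | 84420.00 | 11340.00
Σ | 7180.00 |  |  | 179140.00 | 558940.00
x_c = 179140.00 / 7180.00 = 24.95 mm
y_c = 558940.00 / 7180.00 = 77.85 mm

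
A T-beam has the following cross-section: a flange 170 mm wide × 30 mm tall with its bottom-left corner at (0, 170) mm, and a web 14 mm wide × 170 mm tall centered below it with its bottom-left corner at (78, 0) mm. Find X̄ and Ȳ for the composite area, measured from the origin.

web: A = 14 × 170 = 2380.00, centroid at (85.00, 85.00).
flange: A = 170 × 30 = 5100.00, centroid at (85.00, 185.00).
ΣA = 7480.00 mm², ΣAX̄ = 635800.00 mm³, ΣAȲ = 1145800.00 mm³.
X̄ = 635800.00/7480.00 = 85.00 mm; Ȳ = 1145800.00/7480.00 = 153.18 mm.

X̄ = 85.00 mm, Ȳ = 153.18 mm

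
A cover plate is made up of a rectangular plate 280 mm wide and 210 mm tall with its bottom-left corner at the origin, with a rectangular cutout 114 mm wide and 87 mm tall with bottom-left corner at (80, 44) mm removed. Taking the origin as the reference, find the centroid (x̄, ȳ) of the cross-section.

x̄ = 140.61 mm, ȳ = 108.55 mm

plate: A = 280 × 210 = 58800.00, centroid at (140.00, 105.00).
hole: A = −(114 × 87) = -9918.00, centroid at (137.00, 87.50).
ΣA = 48882.00 mm², ΣAx̄ = 6873234.00 mm³, ΣAȳ = 5306175.00 mm³.
x̄ = 6873234.00/48882.00 = 140.61 mm; ȳ = 5306175.00/48882.00 = 108.55 mm.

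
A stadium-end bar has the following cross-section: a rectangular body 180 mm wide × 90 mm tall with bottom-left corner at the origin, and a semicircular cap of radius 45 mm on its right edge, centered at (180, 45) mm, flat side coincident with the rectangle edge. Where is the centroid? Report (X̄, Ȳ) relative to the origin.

X̄ = 107.91 mm, Ȳ = 45.00 mm

Part | A | x̄ᵢ | ȳᵢ | A·x̄ᵢ | A·ȳᵢ
rectangular body | 16200.00 | 90.00 | 45.00 | 1458000.00 | 729000.00
semicircular end | 3180.86 | 199.10 | 45.00 | 633305.26 | 143138.82
Σ | 19380.86 |  |  | 2091305.26 | 872138.82
X̄ = 2091305.26 / 19380.86 = 107.91 mm
Ȳ = 872138.82 / 19380.86 = 45.00 mm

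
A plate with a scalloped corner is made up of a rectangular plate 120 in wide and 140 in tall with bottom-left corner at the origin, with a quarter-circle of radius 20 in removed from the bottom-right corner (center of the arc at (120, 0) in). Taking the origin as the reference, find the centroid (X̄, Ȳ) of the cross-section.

plate: A = 120 × 140 = 16800.00, centroid at (60.00, 70.00).
removed quarter-circle: A = −¼π·20² = -314.16, centroid at (111.51, 8.49).
ΣA = 16485.84 in²
ΣAX̄ = (16800.00)(60.00) + (-314.16)(111.51) = 972967.55 in³
ΣAȲ = (16800.00)(70.00) + (-314.16)(8.49) = 1173333.33 in³
X̄ = 972967.55 / 16485.84 = 59.02 in
Ȳ = 1173333.33 / 16485.84 = 71.17 in

X̄ = 59.02 in, Ȳ = 71.17 in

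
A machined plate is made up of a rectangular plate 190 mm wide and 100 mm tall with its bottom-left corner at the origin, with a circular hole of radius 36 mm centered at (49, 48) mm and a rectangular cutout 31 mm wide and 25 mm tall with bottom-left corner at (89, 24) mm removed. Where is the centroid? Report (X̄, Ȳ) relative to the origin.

plate: A = 190 × 100 = 19000.00, centroid at (95.00, 50.00).
hole 1: A = −π·36² = -4071.50, centroid at (49.00, 48.00).
hole 2: A = −(31 × 25) = -775.00, centroid at (104.50, 36.50).
ΣA = 14153.50 mm², ΣAX̄ = 1524508.80 mm³, ΣAȲ = 726280.30 mm³.
X̄ = 1524508.80/14153.50 = 107.71 mm; Ȳ = 726280.30/14153.50 = 51.31 mm.

X̄ = 107.71 mm, Ȳ = 51.31 mm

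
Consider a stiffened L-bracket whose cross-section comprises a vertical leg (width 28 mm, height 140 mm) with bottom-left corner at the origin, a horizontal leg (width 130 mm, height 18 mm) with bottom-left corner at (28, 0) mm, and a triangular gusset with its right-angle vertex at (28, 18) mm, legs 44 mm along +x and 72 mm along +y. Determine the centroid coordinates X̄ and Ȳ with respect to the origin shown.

vertical leg: A = 28 × 140 = 3920.00, centroid at (14.00, 70.00).
horizontal leg: A = 130 × 18 = 2340.00, centroid at (93.00, 9.00).
gusset: A = ½·44·72 = 1584.00, centroid at (42.67, 42.00).
ΣA = 7844.00 mm²
ΣAX̄ = (3920.00)(14.00) + (2340.00)(93.00) + (1584.00)(42.67) = 340084.00 mm³
ΣAȲ = (3920.00)(70.00) + (2340.00)(9.00) + (1584.00)(42.00) = 361988.00 mm³
X̄ = 340084.00 / 7844.00 = 43.36 mm
Ȳ = 361988.00 / 7844.00 = 46.15 mm

X̄ = 43.36 mm, Ȳ = 46.15 mm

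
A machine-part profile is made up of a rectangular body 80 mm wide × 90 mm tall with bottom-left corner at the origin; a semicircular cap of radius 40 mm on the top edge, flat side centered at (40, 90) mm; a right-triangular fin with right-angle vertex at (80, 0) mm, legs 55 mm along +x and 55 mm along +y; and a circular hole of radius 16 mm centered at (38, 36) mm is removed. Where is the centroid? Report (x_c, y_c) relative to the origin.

x_c = 48.62 mm, y_c = 56.77 mm

rectangular body: A = 80 × 90 = 7200.00, centroid at (40.00, 45.00).
semicircular top: A = ½π·40² = 2513.27, centroid at (40.00, 106.98).
triangular fin: A = ½·55·55 = 1512.50, centroid at (98.33, 18.33).
hole: A = −π·16² = -804.25, centroid at (38.00, 36.00).
ΣA = 10421.53 mm²
ΣAx_c = (7200.00)(40.00) + (2513.27)(40.00) + (1512.50)(98.33) + (-804.25)(38.00) = 506698.72 mm³
ΣAy_c = (7200.00)(45.00) + (2513.27)(106.98) + (1512.50)(18.33) + (-804.25)(36.00) = 591637.59 mm³
x_c = 506698.72 / 10421.53 = 48.62 mm
y_c = 591637.59 / 10421.53 = 56.77 mm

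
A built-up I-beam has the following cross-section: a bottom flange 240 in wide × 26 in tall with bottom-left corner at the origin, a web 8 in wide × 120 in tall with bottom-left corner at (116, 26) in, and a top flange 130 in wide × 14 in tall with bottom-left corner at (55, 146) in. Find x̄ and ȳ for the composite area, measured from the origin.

x̄ = 120.00 in, ȳ = 49.02 in

bottom flange: A = 240 × 26 = 6240.00, centroid at (120.00, 13.00).
web: A = 8 × 120 = 960.00, centroid at (120.00, 86.00).
top flange: A = 130 × 14 = 1820.00, centroid at (120.00, 153.00).
ΣA = 9020.00 in², ΣAx̄ = 1082400.00 in³, ΣAȳ = 442140.00 in³.
x̄ = 1082400.00/9020.00 = 120.00 in; ȳ = 442140.00/9020.00 = 49.02 in.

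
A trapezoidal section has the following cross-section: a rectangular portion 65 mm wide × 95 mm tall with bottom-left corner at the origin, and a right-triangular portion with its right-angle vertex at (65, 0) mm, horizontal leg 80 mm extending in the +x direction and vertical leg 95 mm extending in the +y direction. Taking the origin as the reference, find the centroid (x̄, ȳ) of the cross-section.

x̄ = 55.04 mm, ȳ = 41.47 mm

Part | A | x̄ᵢ | ȳᵢ | A·x̄ᵢ | A·ȳᵢ
rectangular portion | 6175.00 | 32.50 | 47.50 | 200687.50 | 293312.50
triangular portion | 3800.00 | 91.67 | 31.67 | 348333.33 | 120333.33
Σ | 9975.00 |  |  | 549020.83 | 413645.83
x̄ = 549020.83 / 9975.00 = 55.04 mm
ȳ = 413645.83 / 9975.00 = 41.47 mm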